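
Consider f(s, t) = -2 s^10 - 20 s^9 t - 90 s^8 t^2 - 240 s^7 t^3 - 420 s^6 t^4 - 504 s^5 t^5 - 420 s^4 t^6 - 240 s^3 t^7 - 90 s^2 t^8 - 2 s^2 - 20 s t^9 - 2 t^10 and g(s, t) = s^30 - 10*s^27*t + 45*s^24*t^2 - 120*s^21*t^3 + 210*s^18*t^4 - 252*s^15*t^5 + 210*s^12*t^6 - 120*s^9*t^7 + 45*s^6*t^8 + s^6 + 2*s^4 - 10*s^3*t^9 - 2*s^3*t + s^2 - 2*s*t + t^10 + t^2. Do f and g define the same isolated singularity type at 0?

Yes.

The Hessian of f at 0 has rank 1. Corank 1: A-series; mu = 9 gives A_9. The Hessian of g at 0 has rank 1. Corank 1: A-series; mu = 9 gives A_9. Both have type A_9, hence right-equivalent.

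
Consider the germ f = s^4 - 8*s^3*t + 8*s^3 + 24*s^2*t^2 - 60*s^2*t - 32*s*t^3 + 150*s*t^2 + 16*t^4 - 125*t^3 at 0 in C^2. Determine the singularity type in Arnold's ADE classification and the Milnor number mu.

Type E_6, Milnor number mu = 6.

The Hessian of f at 0 has rank 0. Corank 2; j^3 = (2*s - 5*t)^3 is a perfect cube, so E-series; the 4-jet and mu = 6 give E_6.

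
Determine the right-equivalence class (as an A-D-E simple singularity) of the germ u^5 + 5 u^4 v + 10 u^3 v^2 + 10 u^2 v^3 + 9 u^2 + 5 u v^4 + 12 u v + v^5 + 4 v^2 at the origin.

A_{4}

The Hessian of f at 0 has rank 1. Corank 1: A-series; mu = 4 gives A_4.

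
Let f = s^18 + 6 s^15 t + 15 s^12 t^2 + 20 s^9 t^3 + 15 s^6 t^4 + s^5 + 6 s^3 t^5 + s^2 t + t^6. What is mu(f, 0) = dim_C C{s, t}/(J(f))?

7

The Hessian of f at 0 has rank 0. Corank 2; j^3 = s^2*t has shape L^2 M (L != M), so D-series; mu = 7 gives D_7.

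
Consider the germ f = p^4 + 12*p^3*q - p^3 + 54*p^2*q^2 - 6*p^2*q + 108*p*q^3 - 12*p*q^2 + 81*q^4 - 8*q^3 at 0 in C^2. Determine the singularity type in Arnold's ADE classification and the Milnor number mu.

Type E_{6}, Milnor number mu = 6.

The Hessian of f at 0 is [[0, 0], [0, 0]] with rank 0, so corank 2. A Groebner basis of the Jacobian ideal J(f) in C{p,q} is {q^4, p*q^2 + 7*q^3/3, p^2 + 4*p*q + 4*q^2}; counting standard monomials gives mu = 6. Corank 2; j^3 = -(p + 2*q)^3 is a perfect cube, so E-series; the 4-jet and mu = 6 give E_6.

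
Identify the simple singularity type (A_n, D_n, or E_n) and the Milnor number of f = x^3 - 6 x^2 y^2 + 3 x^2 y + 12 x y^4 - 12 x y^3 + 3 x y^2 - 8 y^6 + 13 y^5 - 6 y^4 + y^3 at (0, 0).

Type E_8, Milnor number mu = 8.

The Hessian of f at 0 has rank 0. Corank 2; j^3 = (x + y)^3 is a perfect cube, so E-series; the 5-jet and mu = 8 give E_8.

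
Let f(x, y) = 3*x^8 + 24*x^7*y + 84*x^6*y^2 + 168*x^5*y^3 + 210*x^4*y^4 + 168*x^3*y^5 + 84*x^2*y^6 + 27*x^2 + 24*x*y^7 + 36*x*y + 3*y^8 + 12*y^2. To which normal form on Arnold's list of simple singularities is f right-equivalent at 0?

A_7

The Hessian of f at 0 has rank 1. Corank 1: A-series; mu = 7 gives A_7.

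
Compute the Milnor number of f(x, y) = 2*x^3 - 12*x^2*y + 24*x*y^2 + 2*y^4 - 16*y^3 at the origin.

6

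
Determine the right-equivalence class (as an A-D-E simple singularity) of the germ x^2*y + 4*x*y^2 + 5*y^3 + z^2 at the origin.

D_4

The Hessian of f at 0 is [[0, 0, 0], [0, 0, 0], [0, 0, 2]] with rank 1, so corank 2. A Groebner basis of the Jacobian ideal J(f) in C{x,y,z} is {y^3, x^2 - y^2, x*y + 2*y^2, z}; counting standard monomials gives mu = 4. Corank 2; j^3 = y*(x^2 + 4*x*y + 5*y^2) splits into three distinct lines over C (the quadratic factor has nonzero discriminant), so D_4.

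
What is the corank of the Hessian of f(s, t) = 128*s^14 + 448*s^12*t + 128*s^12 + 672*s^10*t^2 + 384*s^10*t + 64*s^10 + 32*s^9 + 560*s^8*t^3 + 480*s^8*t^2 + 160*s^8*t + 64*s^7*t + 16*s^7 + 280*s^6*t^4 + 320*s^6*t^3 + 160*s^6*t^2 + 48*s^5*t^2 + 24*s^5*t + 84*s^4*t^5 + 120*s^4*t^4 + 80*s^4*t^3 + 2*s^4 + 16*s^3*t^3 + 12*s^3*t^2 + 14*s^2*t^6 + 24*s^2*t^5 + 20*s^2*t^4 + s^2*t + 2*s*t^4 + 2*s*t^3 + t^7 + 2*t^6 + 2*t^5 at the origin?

2

The Hessian at 0 is [[0, 0], [0, 0]] of rank 0; hence corank 2.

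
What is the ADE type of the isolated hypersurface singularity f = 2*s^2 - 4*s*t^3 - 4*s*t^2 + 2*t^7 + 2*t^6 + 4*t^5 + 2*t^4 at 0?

A_{6}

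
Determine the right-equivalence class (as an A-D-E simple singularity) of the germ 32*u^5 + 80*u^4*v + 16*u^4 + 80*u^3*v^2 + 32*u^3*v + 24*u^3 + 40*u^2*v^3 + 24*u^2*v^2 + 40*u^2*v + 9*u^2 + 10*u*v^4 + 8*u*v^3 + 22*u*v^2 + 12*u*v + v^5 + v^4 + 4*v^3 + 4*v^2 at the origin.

A_4

The Hessian of f at 0 is [[18, 12], [12, 8]] with rank 1, so corank 1. A Groebner basis of the Jacobian ideal J(f) in C{u,v} is {243*u/4 + v^3 + 9*v^2/4 + 81*v/2, u^2 + 3*u - v^2/3 + 2*v, u*v - 9*u/4 + 7*v^2/12 - 3*v/2}; counting standard monomials gives mu = 4. Corank 1: A-series; mu = 4 gives A_4.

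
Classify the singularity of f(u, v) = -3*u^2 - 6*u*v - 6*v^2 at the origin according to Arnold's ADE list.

A1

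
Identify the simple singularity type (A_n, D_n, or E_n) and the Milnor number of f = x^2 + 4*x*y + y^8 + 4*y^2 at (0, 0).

The Hessian of f at 0 has rank 1. Corank 1: A-series; mu = 7 gives A_7.

Type A7, Milnor number mu = 7.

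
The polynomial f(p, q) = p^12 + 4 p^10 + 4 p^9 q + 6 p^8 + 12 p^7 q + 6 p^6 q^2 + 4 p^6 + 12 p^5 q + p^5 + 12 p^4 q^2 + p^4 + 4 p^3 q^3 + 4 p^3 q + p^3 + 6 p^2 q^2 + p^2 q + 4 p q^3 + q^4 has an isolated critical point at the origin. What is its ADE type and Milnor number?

The Hessian of f at 0 has rank 0. Corank 2; j^3 = p^2*(p + q) has shape L^2 M (L != M), so D-series; mu = 5 gives D_5.

Type D5, Milnor number mu = 5.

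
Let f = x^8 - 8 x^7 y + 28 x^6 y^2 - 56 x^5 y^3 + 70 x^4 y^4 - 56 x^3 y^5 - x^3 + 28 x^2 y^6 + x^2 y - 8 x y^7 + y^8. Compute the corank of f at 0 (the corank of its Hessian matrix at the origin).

Hessian at 0 has rank 0.

2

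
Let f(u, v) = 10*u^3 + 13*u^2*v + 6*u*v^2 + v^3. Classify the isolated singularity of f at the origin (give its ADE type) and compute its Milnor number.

Type D_4, Milnor number mu = 4.

The Hessian of f at 0 has rank 0. Corank 2; j^3 = (2*u + v)*(5*u^2 + 4*u*v + v^2) splits into three distinct lines over C (the quadratic factor has nonzero discriminant), so D_4.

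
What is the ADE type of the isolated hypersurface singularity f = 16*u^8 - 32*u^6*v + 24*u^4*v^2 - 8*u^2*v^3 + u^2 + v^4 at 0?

The Hessian of f at 0 is [[2, 0], [0, 0]] with rank 1, so corank 1. A Groebner basis of the Jacobian ideal J(f) in C{u,v} is {v^3, u}; counting standard monomials gives mu = 3. Corank 1: A-series; mu = 3 gives A_3.

A_3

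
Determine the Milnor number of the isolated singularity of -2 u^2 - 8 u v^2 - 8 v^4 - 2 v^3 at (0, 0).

The Hessian of f at 0 has rank 1. Corank 1: A-series; mu = 2 gives A_2.

2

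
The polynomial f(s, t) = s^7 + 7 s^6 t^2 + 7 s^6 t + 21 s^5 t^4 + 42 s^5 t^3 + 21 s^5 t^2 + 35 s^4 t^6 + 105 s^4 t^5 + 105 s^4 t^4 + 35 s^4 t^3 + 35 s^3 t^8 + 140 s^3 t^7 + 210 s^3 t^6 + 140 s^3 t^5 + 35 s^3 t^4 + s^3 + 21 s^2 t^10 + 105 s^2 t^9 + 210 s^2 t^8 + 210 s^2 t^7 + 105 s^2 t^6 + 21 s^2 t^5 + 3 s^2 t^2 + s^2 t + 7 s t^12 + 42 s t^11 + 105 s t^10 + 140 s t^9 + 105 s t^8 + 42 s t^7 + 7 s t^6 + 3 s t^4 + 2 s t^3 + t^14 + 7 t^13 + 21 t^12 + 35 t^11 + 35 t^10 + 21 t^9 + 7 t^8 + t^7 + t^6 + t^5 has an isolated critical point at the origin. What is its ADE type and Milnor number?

Type D_8, Milnor number mu = 8.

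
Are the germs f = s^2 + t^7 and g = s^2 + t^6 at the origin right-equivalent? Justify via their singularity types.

The Hessian of f at 0 is [[2, 0], [0, 0]] with rank 1, so corank 1. A Groebner basis of the Jacobian ideal J(f) in C{s,t} is {t^6, s}; counting standard monomials gives mu = 6. Corank 1: A-series; mu = 6 gives A_6. The Hessian of g at 0 is [[2, 0], [0, 0]] with rank 1, so corank 1. A Groebner basis of the Jacobian ideal J(g) in C{s,t} is {t^5, s}; counting standard monomials gives mu = 5. Corank 1: A-series; mu = 5 gives A_5. f is A_6 but g is A_5, hence not right-equivalent.

No.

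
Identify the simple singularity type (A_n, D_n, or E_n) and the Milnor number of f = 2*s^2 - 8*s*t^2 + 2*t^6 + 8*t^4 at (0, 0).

Type A5, Milnor number mu = 5.

The Hessian of f at 0 is [[4, 0], [0, 0]] with rank 1, so corank 1. A Groebner basis of the Jacobian ideal J(f) in C{s,t} is {s^3, s^2*t, -s/2 + t^2}; counting standard monomials gives mu = 5. Corank 1: A-series; mu = 5 gives A_5.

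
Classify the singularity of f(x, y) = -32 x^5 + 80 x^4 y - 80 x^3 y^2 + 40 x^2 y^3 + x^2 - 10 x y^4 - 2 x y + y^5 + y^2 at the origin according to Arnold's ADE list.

The Hessian of f at 0 is [[2, -2], [-2, 2]] with rank 1, so corank 1. A Groebner basis of the Jacobian ideal J(f) in C{x,y} is {y^4, x - y}; counting standard monomials gives mu = 4. Corank 1: A-series; mu = 4 gives A_4.

A_4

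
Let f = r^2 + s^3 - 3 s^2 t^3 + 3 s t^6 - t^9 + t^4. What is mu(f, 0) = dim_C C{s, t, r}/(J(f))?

The Hessian of f at 0 has rank 1. Corank 2; j^3 = s^3 is a perfect cube, so E-series; the 4-jet and mu = 6 give E_6.

6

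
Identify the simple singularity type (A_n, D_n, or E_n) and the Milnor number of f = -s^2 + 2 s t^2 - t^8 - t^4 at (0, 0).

The Hessian of f at 0 is [[-2, 0], [0, 0]] with rank 1, so corank 1. A Groebner basis of the Jacobian ideal J(f) in C{s,t} is {s^4, s^3*t, -s + t^2}; counting standard monomials gives mu = 7. Corank 1: A-series; mu = 7 gives A_7.

Type A_{7}, Milnor number mu = 7.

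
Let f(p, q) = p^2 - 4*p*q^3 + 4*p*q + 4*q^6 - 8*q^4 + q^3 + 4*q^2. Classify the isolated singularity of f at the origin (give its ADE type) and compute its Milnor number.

Type A_{2}, Milnor number mu = 2.

The Hessian of f at 0 has rank 1. Corank 1: A-series; mu = 2 gives A_2.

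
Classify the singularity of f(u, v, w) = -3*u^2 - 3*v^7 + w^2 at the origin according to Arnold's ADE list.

A_{6}

The Hessian of f at 0 has rank 2. Corank 1: A-series; mu = 6 gives A_6.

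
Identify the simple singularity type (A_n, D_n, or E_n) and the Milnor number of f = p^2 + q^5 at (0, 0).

Type A_{4}, Milnor number mu = 4.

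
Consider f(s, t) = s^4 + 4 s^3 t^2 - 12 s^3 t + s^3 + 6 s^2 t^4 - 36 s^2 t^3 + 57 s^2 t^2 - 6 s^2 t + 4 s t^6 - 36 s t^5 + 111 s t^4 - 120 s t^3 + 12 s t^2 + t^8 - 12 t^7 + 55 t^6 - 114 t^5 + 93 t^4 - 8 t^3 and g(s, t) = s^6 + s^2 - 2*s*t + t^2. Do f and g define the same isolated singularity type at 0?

No.

The Hessian of f at 0 is [[0, 0], [0, 0]] with rank 0, so corank 2. A Groebner basis of the Jacobian ideal J(f) in C{s,t} is {s^3 + 18*s^2 - 72*s*t + 72*t^2, s^2*t + 8*s^2 - 32*s*t + 32*t^2, 7*s^2/2 + s*t^2 - 14*s*t + 14*t^2, 3*s^2/2 - 6*s*t + t^3 + 6*t^2}; counting standard monomials gives mu = 6. Corank 2; j^3 = (s - 2*t)^3 is a perfect cube, so E-series; the 4-jet and mu = 6 give E_6. The Hessian of g at 0 is [[2, -2], [-2, 2]] with rank 1, so corank 1. A Groebner basis of the Jacobian ideal J(g) in C{s,t} is {t^5, s - t}; counting standard monomials gives mu = 5. Corank 1: A-series; mu = 5 gives A_5. f is E_6 but g is A_5, hence not right-equivalent.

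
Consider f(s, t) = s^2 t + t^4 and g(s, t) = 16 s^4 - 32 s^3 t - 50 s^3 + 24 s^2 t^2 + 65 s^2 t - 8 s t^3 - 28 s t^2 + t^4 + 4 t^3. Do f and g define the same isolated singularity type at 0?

Yes.

The Hessian of f at 0 is [[0, 0], [0, 0]] with rank 0, so corank 2. A Groebner basis of the Jacobian ideal J(f) in C{s,t} is {s^3, s^2/4 + t^3, s*t}; counting standard monomials gives mu = 5. Corank 2; j^3 = s^2*t has shape L^2 M (L != M), so D-series; mu = 5 gives D_5. The Hessian of g at 0 is [[0, 0], [0, 0]] with rank 0, so corank 2. A Groebner basis of the Jacobian ideal J(g) in C{s,t} is {s*t^2 + 125*s*t/4 - 25*t^2/2, 625*s*t/8 + t^3 - 125*t^2/4, s^2 - 9*s*t/10 + t^2/5}; counting standard monomials gives mu = 5. Corank 2; j^3 = -(2*s - t)*(5*s - 2*t)^2 has shape L^2 M (L != M), so D-series; mu = 5 gives D_5. Both have type D_5, hence right-equivalent.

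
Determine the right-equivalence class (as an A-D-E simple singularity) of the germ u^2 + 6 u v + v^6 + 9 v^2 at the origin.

A_{5}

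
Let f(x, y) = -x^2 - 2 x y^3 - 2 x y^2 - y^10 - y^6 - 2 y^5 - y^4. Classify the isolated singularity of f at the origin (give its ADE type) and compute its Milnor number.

The Hessian of f at 0 has rank 1. Corank 1: A-series; mu = 9 gives A_9.

Type A9, Milnor number mu = 9.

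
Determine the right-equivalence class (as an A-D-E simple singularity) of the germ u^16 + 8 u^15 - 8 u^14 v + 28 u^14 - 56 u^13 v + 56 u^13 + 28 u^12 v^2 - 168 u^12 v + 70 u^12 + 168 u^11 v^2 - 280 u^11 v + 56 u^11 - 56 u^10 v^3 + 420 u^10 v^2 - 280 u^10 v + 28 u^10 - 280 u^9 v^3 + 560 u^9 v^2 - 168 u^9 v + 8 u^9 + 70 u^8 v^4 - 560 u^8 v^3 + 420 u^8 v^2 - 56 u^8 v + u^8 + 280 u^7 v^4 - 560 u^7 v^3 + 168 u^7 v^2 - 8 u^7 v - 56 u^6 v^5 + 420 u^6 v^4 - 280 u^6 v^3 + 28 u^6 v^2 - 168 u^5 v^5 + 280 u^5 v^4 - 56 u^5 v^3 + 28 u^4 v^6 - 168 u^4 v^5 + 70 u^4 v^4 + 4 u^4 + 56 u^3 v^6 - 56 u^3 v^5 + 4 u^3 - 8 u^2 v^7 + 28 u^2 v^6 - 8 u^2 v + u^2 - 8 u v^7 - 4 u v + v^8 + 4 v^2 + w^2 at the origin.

A_{7}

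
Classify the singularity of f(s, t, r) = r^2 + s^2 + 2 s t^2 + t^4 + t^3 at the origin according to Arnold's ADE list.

A2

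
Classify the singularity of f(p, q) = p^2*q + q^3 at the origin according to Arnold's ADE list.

D_{4}

The Hessian of f at 0 has rank 0. Corank 2; j^3 = q*(p^2 + q^2) splits into three distinct lines over C (the quadratic factor has nonzero discriminant), so D_4.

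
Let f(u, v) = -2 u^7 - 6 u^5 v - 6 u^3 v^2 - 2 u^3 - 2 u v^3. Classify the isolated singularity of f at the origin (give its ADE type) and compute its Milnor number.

The Hessian of f at 0 has rank 0. Corank 2; j^3 = -2*u^3 is a perfect cube, so E-series; the 4-jet and mu = 7 give E_7.

Type E7, Milnor number mu = 7.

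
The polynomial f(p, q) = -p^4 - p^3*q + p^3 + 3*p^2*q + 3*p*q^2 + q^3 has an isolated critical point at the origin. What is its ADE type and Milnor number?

The Hessian of f at 0 is [[0, 0], [0, 0]] with rank 0, so corank 2. A Groebner basis of the Jacobian ideal J(f) in C{p,q} is {3*p^2 + 6*p*q + q^4 + q^3 + 3*q^2, p^3 - 3*p^2 - 6*p*q - 3*q^2, p^2*q + 3*p^2 + 6*p*q + 3*q^2, -2*p^2 + p*q^2 - 4*p*q + q^3/3 - 2*q^2}; counting standard monomials gives mu = 7. Corank 2; j^3 = (p + q)^3 is a perfect cube, so E-series; the 4-jet and mu = 7 give E_7.

Type E7, Milnor number mu = 7.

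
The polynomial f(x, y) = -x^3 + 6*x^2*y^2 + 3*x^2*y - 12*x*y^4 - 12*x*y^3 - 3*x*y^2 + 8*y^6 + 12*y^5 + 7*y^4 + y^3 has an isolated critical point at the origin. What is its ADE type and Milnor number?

The Hessian of f at 0 has rank 0. Corank 2; j^3 = -(x - y)^3 is a perfect cube, so E-series; the 4-jet and mu = 6 give E_6.

Type E_6, Milnor number mu = 6.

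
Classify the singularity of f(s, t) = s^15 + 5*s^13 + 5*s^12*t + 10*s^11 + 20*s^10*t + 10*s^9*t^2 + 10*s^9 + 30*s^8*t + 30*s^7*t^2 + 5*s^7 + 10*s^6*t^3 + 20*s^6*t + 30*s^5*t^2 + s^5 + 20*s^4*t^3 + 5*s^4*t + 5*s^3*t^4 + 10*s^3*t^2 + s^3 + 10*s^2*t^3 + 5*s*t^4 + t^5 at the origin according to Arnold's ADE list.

E_{8}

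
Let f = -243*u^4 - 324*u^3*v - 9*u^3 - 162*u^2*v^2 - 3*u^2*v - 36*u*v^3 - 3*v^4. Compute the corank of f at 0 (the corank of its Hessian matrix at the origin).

2

The Hessian at 0 is [[0, 0], [0, 0]] of rank 0; hence corank 2.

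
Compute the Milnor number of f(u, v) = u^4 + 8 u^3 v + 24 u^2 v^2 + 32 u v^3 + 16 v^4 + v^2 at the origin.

3

The Hessian of f at 0 has rank 1. Corank 1: A-series; mu = 3 gives A_3.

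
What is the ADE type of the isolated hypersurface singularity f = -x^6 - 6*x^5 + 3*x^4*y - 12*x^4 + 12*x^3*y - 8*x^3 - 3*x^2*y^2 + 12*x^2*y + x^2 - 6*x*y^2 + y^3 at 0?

A2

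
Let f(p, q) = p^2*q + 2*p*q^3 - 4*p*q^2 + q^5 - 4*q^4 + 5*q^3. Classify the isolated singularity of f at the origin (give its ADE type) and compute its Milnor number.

Type D_4, Milnor number mu = 4.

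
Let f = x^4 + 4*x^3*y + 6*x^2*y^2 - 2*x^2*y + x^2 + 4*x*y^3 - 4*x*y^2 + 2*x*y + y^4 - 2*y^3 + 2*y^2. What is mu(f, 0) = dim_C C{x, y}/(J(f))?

The Hessian of f at 0 has rank 2. Corank 0: nondegenerate Morse point, so A_1.

1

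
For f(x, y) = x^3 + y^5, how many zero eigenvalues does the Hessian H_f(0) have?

2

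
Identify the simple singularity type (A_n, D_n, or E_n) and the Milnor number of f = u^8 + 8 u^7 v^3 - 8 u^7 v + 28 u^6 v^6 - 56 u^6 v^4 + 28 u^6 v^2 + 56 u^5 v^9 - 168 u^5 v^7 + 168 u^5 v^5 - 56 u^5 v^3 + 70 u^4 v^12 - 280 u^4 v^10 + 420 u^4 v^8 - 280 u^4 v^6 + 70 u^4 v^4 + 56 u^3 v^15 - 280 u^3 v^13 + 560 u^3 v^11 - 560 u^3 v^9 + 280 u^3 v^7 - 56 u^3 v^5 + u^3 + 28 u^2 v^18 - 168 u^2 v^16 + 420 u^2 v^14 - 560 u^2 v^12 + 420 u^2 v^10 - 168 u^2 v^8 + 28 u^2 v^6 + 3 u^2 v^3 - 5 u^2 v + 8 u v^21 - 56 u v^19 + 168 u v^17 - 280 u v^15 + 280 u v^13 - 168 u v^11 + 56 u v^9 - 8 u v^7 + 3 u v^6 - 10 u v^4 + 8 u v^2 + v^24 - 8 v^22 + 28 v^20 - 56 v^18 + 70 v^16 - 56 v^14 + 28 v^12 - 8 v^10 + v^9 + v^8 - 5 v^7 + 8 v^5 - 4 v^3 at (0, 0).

The Hessian of f at 0 is [[0, 0], [0, 0]] with rank 0, so corank 2. A Groebner basis of the Jacobian ideal J(f) in C{u,v} is {u^2*v^2 + 4*u^2 - 12*u*v + 8*v^2, -8*u^2*v + u^2 + u*v^3 + 32*u*v^2 - 2*u*v - 32*v^3, -8*u^2*v + 32*u*v^2 + u*v + v^4 - 32*v^3 - 2*v^2, u^3 - 6*u^2*v + 12*u*v^2 - 8*v^3}; counting standard monomials gives mu = 9. Corank 2; j^3 = (u - 2*v)^2*(u - v) has shape L^2 M (L != M), so D-series; mu = 9 gives D_9.

Type D_9, Milnor number mu = 9.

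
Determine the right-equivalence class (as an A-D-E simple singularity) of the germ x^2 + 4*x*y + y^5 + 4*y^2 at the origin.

A_4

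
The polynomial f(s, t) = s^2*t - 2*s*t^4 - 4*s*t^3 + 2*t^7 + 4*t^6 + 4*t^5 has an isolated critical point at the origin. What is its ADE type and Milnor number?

The Hessian of f at 0 is [[0, 0], [0, 0]] with rank 0, so corank 2. A Groebner basis of the Jacobian ideal J(f) in C{s,t} is {s^2/6 + s*t^3 - 8*s*t^2/3 + 14*s*t/3 - 28*t^3/3, -s*t + t^4 + 2*t^3, s^3 + 4*s^2/3 - 16*s*t^2/3 + 16*s*t/3 - 32*t^3/3, s^2*t + 2*s^2/3 - 20*s*t^2/3 + 32*s*t/3 - 64*t^3/3}; counting standard monomials gives mu = 8. Corank 2; j^3 = s^2*t has shape L^2 M (L != M), so D-series; mu = 8 gives D_8.

Type D_{8}, Milnor number mu = 8.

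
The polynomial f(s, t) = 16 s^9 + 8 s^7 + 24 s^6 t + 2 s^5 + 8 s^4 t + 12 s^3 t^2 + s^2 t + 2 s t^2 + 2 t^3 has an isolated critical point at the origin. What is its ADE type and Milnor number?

The Hessian of f at 0 is [[0, 0], [0, 0]] with rank 0, so corank 2. A Groebner basis of the Jacobian ideal J(f) in C{s,t} is {t^3, s^2 + 2*t^2, s*t + t^2}; counting standard monomials gives mu = 4. Corank 2; j^3 = t*(s^2 + 2*s*t + 2*t^2) splits into three distinct lines over C (the quadratic factor has nonzero discriminant), so D_4.

Type D_4, Milnor number mu = 4.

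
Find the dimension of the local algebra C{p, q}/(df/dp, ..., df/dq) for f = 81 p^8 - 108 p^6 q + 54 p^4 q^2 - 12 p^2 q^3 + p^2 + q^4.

3

The Hessian of f at 0 is [[2, 0], [0, 0]] with rank 1, so corank 1. A Groebner basis of the Jacobian ideal J(f) in C{p,q} is {q^3, p}; counting standard monomials gives mu = 3. Corank 1: A-series; mu = 3 gives A_3.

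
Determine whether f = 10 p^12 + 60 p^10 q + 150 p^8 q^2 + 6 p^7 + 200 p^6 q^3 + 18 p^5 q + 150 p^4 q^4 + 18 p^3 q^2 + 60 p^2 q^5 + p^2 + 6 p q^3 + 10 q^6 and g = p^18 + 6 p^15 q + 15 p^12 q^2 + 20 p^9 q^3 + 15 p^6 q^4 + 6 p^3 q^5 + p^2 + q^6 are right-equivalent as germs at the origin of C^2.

Yes.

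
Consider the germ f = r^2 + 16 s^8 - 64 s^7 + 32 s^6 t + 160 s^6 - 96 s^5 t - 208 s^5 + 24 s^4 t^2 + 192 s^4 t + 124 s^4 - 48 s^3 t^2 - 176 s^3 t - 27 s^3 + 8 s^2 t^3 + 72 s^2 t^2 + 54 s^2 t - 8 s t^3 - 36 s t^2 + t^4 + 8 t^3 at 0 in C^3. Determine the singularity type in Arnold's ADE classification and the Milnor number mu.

Type E_6, Milnor number mu = 6.

The Hessian of f at 0 has rank 1. Corank 2; j^3 = -(3*s - 2*t)^3 is a perfect cube, so E-series; the 4-jet and mu = 6 give E_6.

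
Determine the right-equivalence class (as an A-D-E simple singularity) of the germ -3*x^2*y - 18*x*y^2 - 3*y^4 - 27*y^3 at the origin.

D5

The Hessian of f at 0 has rank 0. Corank 2; j^3 = -3*y*(x + 3*y)^2 has shape L^2 M (L != M), so D-series; mu = 5 gives D_5.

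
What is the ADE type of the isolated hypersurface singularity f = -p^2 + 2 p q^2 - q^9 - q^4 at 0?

A_{8}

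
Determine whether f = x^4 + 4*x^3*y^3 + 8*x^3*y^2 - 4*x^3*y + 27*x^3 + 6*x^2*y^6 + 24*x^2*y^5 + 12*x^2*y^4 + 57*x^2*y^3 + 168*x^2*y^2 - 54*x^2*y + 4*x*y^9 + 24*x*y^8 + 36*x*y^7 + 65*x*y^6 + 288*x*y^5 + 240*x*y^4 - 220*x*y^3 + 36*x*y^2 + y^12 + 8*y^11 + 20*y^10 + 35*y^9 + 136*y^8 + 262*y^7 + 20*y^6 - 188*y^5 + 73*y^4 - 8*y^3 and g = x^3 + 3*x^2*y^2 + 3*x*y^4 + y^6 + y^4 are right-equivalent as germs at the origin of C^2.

Yes.

The Hessian of f at 0 has rank 0. Corank 2; j^3 = (3*x - 2*y)^3 is a perfect cube, so E-series; the 4-jet and mu = 6 give E_6. The Hessian of g at 0 has rank 0. Corank 2; j^3 = x^3 is a perfect cube, so E-series; the 4-jet and mu = 6 give E_6. Both have type E_6, hence right-equivalent.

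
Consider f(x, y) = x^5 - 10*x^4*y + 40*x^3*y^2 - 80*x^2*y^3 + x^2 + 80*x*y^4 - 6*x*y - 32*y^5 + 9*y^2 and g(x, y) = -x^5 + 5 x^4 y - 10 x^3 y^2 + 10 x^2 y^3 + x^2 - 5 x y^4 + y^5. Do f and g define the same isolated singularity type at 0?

Yes.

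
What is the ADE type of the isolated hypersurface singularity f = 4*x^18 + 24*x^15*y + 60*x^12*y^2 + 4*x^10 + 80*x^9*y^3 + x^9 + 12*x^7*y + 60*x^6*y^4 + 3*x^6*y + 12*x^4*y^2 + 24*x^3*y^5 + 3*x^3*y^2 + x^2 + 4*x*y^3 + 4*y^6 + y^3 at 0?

A_{2}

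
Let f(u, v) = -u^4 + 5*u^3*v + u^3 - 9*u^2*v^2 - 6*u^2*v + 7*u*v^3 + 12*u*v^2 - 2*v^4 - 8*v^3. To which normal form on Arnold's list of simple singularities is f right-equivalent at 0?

E_7

The Hessian of f at 0 is [[0, 0], [0, 0]] with rank 0, so corank 2. A Groebner basis of the Jacobian ideal J(f) in C{u,v} is {3*u^2 - 12*u*v + v^4 - v^3 + 12*v^2, u^3 - 18*u^2 + 72*u*v - 2*v^3 - 72*v^2, u^2*v - 7*u^2 + 28*u*v - 5*v^3/3 - 28*v^2, -2*u^2 + u*v^2 + 8*u*v - 4*v^3/3 - 8*v^2}; counting standard monomials gives mu = 7. Corank 2; j^3 = (u - 2*v)^3 is a perfect cube, so E-series; the 4-jet and mu = 7 give E_7.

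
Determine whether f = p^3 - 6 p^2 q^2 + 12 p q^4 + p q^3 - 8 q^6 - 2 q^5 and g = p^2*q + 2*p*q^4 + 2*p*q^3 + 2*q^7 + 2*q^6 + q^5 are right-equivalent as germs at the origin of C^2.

No.

The Hessian of f at 0 has rank 0. Corank 2; j^3 = p^3 is a perfect cube, so E-series; the 4-jet and mu = 7 give E_7. The Hessian of g at 0 has rank 0. Corank 2; j^3 = p^2*q has shape L^2 M (L != M), so D-series; mu = 8 gives D_8. f is E_7 but g is D_8, hence not right-equivalent.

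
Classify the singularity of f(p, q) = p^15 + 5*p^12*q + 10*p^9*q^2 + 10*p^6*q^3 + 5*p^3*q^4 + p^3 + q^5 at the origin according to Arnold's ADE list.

E8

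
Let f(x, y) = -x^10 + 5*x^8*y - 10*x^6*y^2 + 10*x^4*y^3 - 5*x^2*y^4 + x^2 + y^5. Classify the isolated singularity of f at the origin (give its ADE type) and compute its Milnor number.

Type A_{4}, Milnor number mu = 4.

The Hessian of f at 0 has rank 1. Corank 1: A-series; mu = 4 gives A_4.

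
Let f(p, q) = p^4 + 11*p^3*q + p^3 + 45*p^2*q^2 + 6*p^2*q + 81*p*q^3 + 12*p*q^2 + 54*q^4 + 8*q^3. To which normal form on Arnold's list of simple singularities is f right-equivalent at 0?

The Hessian of f at 0 has rank 0. Corank 2; j^3 = (p + 2*q)^3 is a perfect cube, so E-series; the 4-jet and mu = 7 give E_7.

E_{7}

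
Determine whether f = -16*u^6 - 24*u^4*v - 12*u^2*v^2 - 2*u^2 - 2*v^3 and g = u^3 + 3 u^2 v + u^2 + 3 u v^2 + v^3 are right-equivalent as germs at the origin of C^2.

The Hessian of f at 0 has rank 1. Corank 1: A-series; mu = 2 gives A_2. The Hessian of g at 0 has rank 1. Corank 1: A-series; mu = 2 gives A_2. Both have type A_2, hence right-equivalent.

Yes.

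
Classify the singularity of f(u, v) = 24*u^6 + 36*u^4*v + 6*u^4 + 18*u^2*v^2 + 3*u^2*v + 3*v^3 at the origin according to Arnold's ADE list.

D_{4}

The Hessian of f at 0 has rank 0. Corank 2; j^3 = 3*v*(u^2 + v^2) splits into three distinct lines over C (the quadratic factor has nonzero discriminant), so D_4.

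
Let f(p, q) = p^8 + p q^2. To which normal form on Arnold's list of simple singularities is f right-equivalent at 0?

The Hessian of f at 0 has rank 0. Corank 2; j^3 = p*q^2 has shape L^2 M (L != M), so D-series; mu = 9 gives D_9.

D_{9}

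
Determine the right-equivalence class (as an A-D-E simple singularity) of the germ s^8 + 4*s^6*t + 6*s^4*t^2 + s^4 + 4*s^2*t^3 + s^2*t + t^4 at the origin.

The Hessian of f at 0 is [[0, 0], [0, 0]] with rank 0, so corank 2. A Groebner basis of the Jacobian ideal J(f) in C{s,t} is {s^3, s^2/4 + t^3, s*t}; counting standard monomials gives mu = 5. Corank 2; j^3 = s^2*t has shape L^2 M (L != M), so D-series; mu = 5 gives D_5.

D_{5}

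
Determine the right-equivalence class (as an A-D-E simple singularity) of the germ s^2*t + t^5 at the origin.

The Hessian of f at 0 has rank 0. Corank 2; j^3 = s^2*t has shape L^2 M (L != M), so D-series; mu = 6 gives D_6.

D_{6}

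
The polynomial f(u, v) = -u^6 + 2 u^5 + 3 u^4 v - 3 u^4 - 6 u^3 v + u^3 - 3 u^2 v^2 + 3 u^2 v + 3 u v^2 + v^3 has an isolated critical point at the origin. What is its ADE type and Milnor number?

Type E_8, Milnor number mu = 8.

The Hessian of f at 0 has rank 0. Corank 2; j^3 = (u + v)^3 is a perfect cube, so E-series; the 5-jet and mu = 8 give E_8.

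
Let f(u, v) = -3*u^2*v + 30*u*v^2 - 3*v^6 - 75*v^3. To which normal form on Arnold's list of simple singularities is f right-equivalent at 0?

The Hessian of f at 0 has rank 0. Corank 2; j^3 = -3*v*(u - 5*v)^2 has shape L^2 M (L != M), so D-series; mu = 7 gives D_7.

D_{7}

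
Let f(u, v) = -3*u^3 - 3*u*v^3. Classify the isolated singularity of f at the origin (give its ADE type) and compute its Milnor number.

The Hessian of f at 0 is [[0, 0], [0, 0]] with rank 0, so corank 2. A Groebner basis of the Jacobian ideal J(f) in C{u,v} is {u^3, u*v^2, 3*u^2 + v^3}; counting standard monomials gives mu = 7. Corank 2; j^3 = -3*u^3 is a perfect cube, so E-series; the 4-jet and mu = 7 give E_7.

Type E_{7}, Milnor number mu = 7.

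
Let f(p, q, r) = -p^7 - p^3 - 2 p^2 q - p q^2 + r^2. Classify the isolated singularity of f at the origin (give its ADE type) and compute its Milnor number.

Type D8, Milnor number mu = 8.

The Hessian of f at 0 has rank 1. Corank 2; j^3 = -p*(p + q)^2 has shape L^2 M (L != M), so D-series; mu = 8 gives D_8.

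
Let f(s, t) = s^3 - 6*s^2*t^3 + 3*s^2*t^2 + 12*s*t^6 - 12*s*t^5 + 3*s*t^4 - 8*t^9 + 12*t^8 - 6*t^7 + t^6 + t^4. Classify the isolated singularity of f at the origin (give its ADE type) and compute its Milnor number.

The Hessian of f at 0 has rank 0. Corank 2; j^3 = s^3 is a perfect cube, so E-series; the 4-jet and mu = 6 give E_6.

Type E6, Milnor number mu = 6.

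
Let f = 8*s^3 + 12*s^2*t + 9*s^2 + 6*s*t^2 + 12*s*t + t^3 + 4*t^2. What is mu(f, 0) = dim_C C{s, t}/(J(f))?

2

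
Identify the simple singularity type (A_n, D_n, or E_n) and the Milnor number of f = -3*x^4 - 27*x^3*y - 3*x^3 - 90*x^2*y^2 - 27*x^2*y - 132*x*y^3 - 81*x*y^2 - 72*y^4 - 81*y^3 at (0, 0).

Type E7, Milnor number mu = 7.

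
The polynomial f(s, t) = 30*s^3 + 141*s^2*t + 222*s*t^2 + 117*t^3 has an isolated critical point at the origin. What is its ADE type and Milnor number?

Type D_{4}, Milnor number mu = 4.

The Hessian of f at 0 has rank 0. Corank 2; j^3 = 3*(2*s + 3*t)*(5*s^2 + 16*s*t + 13*t^2) splits into three distinct lines over C (the quadratic factor has nonzero discriminant), so D_4.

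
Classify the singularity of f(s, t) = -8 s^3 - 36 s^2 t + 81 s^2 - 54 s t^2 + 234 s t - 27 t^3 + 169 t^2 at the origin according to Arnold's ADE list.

The Hessian of f at 0 has rank 1. Corank 1: A-series; mu = 2 gives A_2.

A_2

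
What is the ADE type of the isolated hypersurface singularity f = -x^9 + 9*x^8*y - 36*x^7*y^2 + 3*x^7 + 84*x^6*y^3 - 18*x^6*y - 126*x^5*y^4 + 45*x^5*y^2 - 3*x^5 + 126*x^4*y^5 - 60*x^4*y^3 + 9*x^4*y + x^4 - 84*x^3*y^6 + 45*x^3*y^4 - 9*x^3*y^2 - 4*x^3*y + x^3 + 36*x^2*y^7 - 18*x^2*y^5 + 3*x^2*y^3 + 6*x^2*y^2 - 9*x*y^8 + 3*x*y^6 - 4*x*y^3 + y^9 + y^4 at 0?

The Hessian of f at 0 is [[0, 0], [0, 0]] with rank 0, so corank 2. A Groebner basis of the Jacobian ideal J(f) in C{x,y} is {y^4, x*y^2 - y^3/3, x^2}; counting standard monomials gives mu = 6. Corank 2; j^3 = x^3 is a perfect cube, so E-series; the 4-jet and mu = 6 give E_6.

E_6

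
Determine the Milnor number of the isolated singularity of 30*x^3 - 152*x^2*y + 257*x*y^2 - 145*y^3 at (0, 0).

4

The Hessian of f at 0 has rank 0. Corank 2; j^3 = (3*x - 5*y)*(10*x^2 - 34*x*y + 29*y^2) splits into three distinct lines over C (the quadratic factor has nonzero discriminant), so D_4.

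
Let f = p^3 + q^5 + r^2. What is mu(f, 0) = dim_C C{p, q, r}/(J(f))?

8

The Hessian of f at 0 has rank 1. Corank 2; j^3 = p^3 is a perfect cube, so E-series; the 5-jet and mu = 8 give E_8.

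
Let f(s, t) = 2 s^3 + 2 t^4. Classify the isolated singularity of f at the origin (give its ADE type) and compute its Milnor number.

The Hessian of f at 0 has rank 0. Corank 2; j^3 = 2*s^3 is a perfect cube, so E-series; the 4-jet and mu = 6 give E_6.

Type E_6, Milnor number mu = 6.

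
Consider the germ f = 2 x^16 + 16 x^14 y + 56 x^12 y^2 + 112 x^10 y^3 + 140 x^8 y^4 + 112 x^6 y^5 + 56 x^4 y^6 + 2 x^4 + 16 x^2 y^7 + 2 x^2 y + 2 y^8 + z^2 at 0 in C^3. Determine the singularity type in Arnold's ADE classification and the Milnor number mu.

Type D9, Milnor number mu = 9.

The Hessian of f at 0 is [[0, 0, 0], [0, 0, 0], [0, 0, 2]] with rank 1, so corank 2. A Groebner basis of the Jacobian ideal J(f) in C{x,y,z} is {x^2/8 + y^7, x^3, x*y, z}; counting standard monomials gives mu = 9. Corank 2; j^3 = 2*x^2*y has shape L^2 M (L != M), so D-series; mu = 9 gives D_9.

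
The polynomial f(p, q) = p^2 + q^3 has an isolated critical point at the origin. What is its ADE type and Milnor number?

Type A_2, Milnor number mu = 2.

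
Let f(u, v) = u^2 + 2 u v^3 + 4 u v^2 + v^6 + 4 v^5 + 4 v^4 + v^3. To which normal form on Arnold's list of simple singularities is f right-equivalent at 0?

The Hessian of f at 0 has rank 1. Corank 1: A-series; mu = 2 gives A_2.

A_{2}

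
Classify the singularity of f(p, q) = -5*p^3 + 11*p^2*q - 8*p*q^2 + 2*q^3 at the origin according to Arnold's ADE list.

The Hessian of f at 0 has rank 0. Corank 2; j^3 = -(p - q)*(5*p^2 - 6*p*q + 2*q^2) splits into three distinct lines over C (the quadratic factor has nonzero discriminant), so D_4.

D_4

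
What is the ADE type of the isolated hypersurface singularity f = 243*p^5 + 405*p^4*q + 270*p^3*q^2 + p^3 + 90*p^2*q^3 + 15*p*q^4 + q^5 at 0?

The Hessian of f at 0 has rank 0. Corank 2; j^3 = p^3 is a perfect cube, so E-series; the 5-jet and mu = 8 give E_8.

E_{8}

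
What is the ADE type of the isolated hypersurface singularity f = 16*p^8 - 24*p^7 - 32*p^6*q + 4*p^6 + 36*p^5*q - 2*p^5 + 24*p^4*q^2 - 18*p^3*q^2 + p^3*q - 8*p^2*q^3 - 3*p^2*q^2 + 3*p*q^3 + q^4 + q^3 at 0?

E_7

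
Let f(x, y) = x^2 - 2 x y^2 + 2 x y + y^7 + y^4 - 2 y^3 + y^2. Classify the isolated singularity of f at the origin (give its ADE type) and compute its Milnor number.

Type A_{6}, Milnor number mu = 6.

The Hessian of f at 0 is [[2, 2], [2, 2]] with rank 1, so corank 1. A Groebner basis of the Jacobian ideal J(f) in C{x,y} is {x^3 + 3*x^2*y + 3*x^2 + 4*x*y + x + y, -x + y^2 - y}; counting standard monomials gives mu = 6. Corank 1: A-series; mu = 6 gives A_6.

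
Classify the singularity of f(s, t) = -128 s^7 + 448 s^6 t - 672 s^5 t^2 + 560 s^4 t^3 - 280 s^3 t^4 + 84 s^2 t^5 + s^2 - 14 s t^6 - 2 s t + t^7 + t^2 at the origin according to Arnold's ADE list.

A6

The Hessian of f at 0 is [[2, -2], [-2, 2]] with rank 1, so corank 1. A Groebner basis of the Jacobian ideal J(f) in C{s,t} is {t^6, s - t}; counting standard monomials gives mu = 6. Corank 1: A-series; mu = 6 gives A_6.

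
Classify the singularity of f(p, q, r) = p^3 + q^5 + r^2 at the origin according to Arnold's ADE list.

E_{8}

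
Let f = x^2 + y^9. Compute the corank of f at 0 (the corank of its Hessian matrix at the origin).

1

The Hessian at 0 is [[2, 0], [0, 0]] of rank 1; hence corank 1.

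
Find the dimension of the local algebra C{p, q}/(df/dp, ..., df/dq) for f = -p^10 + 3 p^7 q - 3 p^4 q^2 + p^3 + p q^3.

7

The Hessian of f at 0 has rank 0. Corank 2; j^3 = p^3 is a perfect cube, so E-series; the 4-jet and mu = 7 give E_7.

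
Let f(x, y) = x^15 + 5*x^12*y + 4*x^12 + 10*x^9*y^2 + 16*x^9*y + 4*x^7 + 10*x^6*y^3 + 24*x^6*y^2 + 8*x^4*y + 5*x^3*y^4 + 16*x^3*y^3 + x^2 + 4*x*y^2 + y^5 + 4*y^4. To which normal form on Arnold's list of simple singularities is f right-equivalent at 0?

A_{4}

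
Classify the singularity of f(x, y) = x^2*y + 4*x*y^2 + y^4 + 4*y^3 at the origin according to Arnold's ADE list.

D_5

The Hessian of f at 0 has rank 0. Corank 2; j^3 = y*(x + 2*y)^2 has shape L^2 M (L != M), so D-series; mu = 5 gives D_5.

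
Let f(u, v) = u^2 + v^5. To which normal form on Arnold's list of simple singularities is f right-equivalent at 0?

A_4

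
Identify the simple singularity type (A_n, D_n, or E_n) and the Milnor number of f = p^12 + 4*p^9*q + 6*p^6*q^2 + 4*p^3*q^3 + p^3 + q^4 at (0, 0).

Type E6, Milnor number mu = 6.

The Hessian of f at 0 has rank 0. Corank 2; j^3 = p^3 is a perfect cube, so E-series; the 4-jet and mu = 6 give E_6.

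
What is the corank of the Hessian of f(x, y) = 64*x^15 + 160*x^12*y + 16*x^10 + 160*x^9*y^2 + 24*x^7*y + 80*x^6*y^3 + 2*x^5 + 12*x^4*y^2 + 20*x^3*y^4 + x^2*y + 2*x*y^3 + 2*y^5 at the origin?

2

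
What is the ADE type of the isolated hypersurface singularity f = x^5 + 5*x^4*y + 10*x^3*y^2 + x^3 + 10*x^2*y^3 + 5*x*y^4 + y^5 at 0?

E8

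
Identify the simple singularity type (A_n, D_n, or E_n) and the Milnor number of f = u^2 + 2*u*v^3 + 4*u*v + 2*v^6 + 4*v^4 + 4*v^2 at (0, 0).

The Hessian of f at 0 is [[2, 4], [4, 8]] with rank 1, so corank 1. A Groebner basis of the Jacobian ideal J(f) in C{u,v} is {u*v^2 - 2*u - 4*v, u + v^3 + 2*v, u^2 + 4*u*v + 4*v^2}; counting standard monomials gives mu = 5. Corank 1: A-series; mu = 5 gives A_5.

Type A5, Milnor number mu = 5.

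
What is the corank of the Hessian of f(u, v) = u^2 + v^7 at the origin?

1

The Hessian at 0 is [[2, 0], [0, 0]] of rank 1; hence corank 1.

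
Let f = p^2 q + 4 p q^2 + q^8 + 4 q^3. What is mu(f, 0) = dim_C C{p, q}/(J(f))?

9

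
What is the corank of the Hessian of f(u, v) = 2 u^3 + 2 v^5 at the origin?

2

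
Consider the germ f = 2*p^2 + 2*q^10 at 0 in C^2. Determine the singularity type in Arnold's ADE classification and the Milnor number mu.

Type A9, Milnor number mu = 9.

The Hessian of f at 0 has rank 1. Corank 1: A-series; mu = 9 gives A_9.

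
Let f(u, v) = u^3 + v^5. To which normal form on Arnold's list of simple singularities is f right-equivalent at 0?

E_{8}

The Hessian of f at 0 is [[0, 0], [0, 0]] with rank 0, so corank 2. A Groebner basis of the Jacobian ideal J(f) in C{u,v} is {v^4, u^2}; counting standard monomials gives mu = 8. Corank 2; j^3 = u^3 is a perfect cube, so E-series; the 5-jet and mu = 8 give E_8.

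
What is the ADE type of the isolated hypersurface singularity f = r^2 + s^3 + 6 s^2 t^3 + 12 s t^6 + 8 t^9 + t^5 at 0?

The Hessian of f at 0 has rank 1. Corank 2; j^3 = s^3 is a perfect cube, so E-series; the 5-jet and mu = 8 give E_8.

E8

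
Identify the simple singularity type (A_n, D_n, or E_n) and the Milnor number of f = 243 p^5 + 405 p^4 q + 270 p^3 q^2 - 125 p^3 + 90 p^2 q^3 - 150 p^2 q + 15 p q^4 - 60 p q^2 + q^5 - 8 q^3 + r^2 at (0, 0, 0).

Type E_8, Milnor number mu = 8.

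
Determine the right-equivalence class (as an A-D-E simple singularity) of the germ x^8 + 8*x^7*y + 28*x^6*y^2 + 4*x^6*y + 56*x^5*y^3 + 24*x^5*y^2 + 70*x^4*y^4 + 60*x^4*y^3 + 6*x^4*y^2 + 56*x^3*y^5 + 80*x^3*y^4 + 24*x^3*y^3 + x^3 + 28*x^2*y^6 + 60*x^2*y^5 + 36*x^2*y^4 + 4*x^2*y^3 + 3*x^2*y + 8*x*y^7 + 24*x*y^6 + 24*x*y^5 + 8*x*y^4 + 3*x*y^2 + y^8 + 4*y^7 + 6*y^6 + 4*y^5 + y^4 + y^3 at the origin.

The Hessian of f at 0 has rank 0. Corank 2; j^3 = (x + y)^3 is a perfect cube, so E-series; the 4-jet and mu = 6 give E_6.

E_{6}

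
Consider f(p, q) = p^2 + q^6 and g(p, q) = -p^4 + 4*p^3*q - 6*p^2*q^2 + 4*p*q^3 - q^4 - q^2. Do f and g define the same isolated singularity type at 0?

No.

The Hessian of f at 0 has rank 1. Corank 1: A-series; mu = 5 gives A_5. The Hessian of g at 0 has rank 1. Corank 1: A-series; mu = 3 gives A_3. f is A_5 but g is A_3, hence not right-equivalent.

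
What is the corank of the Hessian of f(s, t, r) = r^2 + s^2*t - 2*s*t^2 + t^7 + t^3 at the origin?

Hessian at 0 has rank 1.

2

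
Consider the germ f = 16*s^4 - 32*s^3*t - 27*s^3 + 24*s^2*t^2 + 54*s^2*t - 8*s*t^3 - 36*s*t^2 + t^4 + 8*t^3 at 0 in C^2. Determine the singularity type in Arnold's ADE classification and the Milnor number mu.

The Hessian of f at 0 has rank 0. Corank 2; j^3 = -(3*s - 2*t)^3 is a perfect cube, so E-series; the 4-jet and mu = 6 give E_6.

Type E6, Milnor number mu = 6.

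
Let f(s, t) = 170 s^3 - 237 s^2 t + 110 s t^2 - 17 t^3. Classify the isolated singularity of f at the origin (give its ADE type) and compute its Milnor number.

Type D4, Milnor number mu = 4.

The Hessian of f at 0 is [[0, 0], [0, 0]] with rank 0, so corank 2. A Groebner basis of the Jacobian ideal J(f) in C{s,t} is {t^3, s^2 - 13*t^2/69, s*t - 10*t^2/23}; counting standard monomials gives mu = 4. Corank 2; j^3 = (2*s - t)*(85*s^2 - 76*s*t + 17*t^2) splits into three distinct lines over C (the quadratic factor has nonzero discriminant), so D_4.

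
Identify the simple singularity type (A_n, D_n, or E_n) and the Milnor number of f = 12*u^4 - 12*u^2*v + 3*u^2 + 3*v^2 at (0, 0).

The Hessian of f at 0 has rank 2. Corank 0: nondegenerate Morse point, so A_1.

Type A_{1}, Milnor number mu = 1.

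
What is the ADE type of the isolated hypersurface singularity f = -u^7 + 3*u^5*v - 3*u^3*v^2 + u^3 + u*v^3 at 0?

E_{7}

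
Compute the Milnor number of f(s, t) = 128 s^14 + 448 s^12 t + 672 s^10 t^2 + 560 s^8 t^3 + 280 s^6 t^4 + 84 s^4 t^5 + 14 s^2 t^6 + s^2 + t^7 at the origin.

6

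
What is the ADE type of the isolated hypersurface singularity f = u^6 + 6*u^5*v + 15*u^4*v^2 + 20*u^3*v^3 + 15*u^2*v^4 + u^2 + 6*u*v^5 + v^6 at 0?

A_{5}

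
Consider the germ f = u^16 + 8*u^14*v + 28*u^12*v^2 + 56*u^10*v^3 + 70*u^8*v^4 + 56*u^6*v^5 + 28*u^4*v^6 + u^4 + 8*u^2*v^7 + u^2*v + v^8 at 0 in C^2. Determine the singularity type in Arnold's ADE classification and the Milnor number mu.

Type D9, Milnor number mu = 9.

The Hessian of f at 0 has rank 0. Corank 2; j^3 = u^2*v has shape L^2 M (L != M), so D-series; mu = 9 gives D_9.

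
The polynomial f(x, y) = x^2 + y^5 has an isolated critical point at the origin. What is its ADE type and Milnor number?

Type A_{4}, Milnor number mu = 4.

The Hessian of f at 0 has rank 1. Corank 1: A-series; mu = 4 gives A_4.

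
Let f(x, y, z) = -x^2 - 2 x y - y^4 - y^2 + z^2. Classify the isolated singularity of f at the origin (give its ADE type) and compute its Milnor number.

The Hessian of f at 0 has rank 2. Corank 1: A-series; mu = 3 gives A_3.

Type A_3, Milnor number mu = 3.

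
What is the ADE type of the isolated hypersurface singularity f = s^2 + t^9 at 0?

The Hessian of f at 0 has rank 1. Corank 1: A-series; mu = 8 gives A_8.

A_8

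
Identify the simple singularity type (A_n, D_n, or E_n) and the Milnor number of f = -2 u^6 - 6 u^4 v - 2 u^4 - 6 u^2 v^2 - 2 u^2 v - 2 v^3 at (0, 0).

Type D4, Milnor number mu = 4.

The Hessian of f at 0 has rank 0. Corank 2; j^3 = -2*v*(u^2 + v^2) splits into three distinct lines over C (the quadratic factor has nonzero discriminant), so D_4.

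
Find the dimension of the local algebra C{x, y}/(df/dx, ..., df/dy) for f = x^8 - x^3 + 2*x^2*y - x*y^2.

9

The Hessian of f at 0 has rank 0. Corank 2; j^3 = -x*(x - y)^2 has shape L^2 M (L != M), so D-series; mu = 9 gives D_9.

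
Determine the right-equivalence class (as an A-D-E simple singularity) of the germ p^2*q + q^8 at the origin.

D_{9}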